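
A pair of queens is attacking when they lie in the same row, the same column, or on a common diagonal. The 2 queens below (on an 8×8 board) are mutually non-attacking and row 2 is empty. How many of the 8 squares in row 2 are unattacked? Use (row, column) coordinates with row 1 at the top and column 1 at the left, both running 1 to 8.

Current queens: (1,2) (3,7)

2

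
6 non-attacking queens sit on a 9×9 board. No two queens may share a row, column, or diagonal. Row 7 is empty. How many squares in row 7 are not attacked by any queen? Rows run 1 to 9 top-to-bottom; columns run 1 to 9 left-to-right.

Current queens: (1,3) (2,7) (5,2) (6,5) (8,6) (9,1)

1

(1,3) attacks row 7 at column 3 and diagonals 9.
(2,7) attacks row 7 at column 7 and diagonals 2.
(5,2) attacks row 7 at column 2 and diagonals 4.
(6,5) attacks row 7 at column 5 and diagonals 4, 6.
(8,6) attacks row 7 at column 6 and diagonals 5, 7.
(9,1) attacks row 7 at column 1 and diagonals 3.
Attacked columns: {1, 2, 3, 4, 5, 6, 7, 9}. Safe: {8}.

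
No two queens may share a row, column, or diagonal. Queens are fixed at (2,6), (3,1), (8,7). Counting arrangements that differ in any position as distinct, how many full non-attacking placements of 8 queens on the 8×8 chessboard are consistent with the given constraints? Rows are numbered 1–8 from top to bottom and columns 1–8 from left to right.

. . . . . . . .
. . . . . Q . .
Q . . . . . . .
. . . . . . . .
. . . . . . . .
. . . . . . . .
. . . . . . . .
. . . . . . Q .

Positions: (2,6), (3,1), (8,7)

Branch on row 1: col 2 → 0; col 4 → 1; col 8 → 0.
Sum: 0 + 1 + 0 = 1.

1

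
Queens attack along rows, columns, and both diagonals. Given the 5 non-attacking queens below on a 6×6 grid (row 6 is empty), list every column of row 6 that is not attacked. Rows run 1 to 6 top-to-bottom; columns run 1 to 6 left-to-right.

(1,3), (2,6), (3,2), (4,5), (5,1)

columns 4

(1,3) attacks row 6 at column 3.
(2,6) attacks row 6 at column 6 and diagonals 2.
(3,2) attacks row 6 at column 2 and diagonals 5.
(4,5) attacks row 6 at column 5 and diagonals 3.
(5,1) attacks row 6 at column 1 and diagonals 2.
Attacked columns: {1, 2, 3, 5, 6}. Safe: {4}.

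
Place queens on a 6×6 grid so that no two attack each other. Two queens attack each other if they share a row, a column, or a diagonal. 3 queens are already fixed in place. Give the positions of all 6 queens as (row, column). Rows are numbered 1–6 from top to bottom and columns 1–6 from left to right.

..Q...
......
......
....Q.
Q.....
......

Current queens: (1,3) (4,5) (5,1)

(1,3) (2,6) (3,2) (4,5) (5,1) (6,4)

Row 2: attacked by (1,3)→{2,3,4}; (4,5)→{3,5}; (5,1)→{1,4}. Safe: 6. Place at column 6.
Row 3: attacked by (1,3)→{1,3,5}; (2,6)→{5,6}; (4,5)→{4,5,6}; (5,1)→{1,3}. Safe: 2. Place at column 2.
Row 6: attacked by (1,3)→{3}; (2,6)→{2,6}; (3,2)→{2,5}; (4,5)→{3,5}; (5,1)→{1,2}. Safe: 4. Place at column 4.
Columns [3, 6, 2, 5, 1, 4], r−c [-2, -4, 1, -1, 4, 2], r+c [4, 8, 5, 9, 6, 10] are all distinct, so no two queens attack.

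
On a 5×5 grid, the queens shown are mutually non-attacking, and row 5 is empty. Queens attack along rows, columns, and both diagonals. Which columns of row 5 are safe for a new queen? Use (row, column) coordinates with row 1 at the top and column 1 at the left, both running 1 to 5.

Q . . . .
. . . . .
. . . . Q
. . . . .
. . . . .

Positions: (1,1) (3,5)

columns 2, 4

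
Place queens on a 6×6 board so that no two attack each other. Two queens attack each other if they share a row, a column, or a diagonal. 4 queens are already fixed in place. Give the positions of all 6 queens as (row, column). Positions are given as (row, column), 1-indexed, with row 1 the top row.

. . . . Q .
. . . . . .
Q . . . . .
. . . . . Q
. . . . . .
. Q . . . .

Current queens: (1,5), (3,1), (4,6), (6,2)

(1,5) (2,3) (3,1) (4,6) (5,4) (6,2)

Row 2: attacked by (1,5)→{4,5,6}; (3,1)→{1,2}; (4,6)→{4,6}; (6,2)→{2,6}. Safe: 3. Place at column 3.
Row 5: attacked by (1,5)→{1,5}; (2,3)→{3,6}; (3,1)→{1,3}; (4,6)→{5,6}; (6,2)→{1,2,3}. Safe: 4. Place at column 4.
Columns [5, 3, 1, 6, 4, 2], r−c [-4, -1, 2, -2, 1, 4], r+c [6, 5, 4, 10, 9, 8] are all distinct, so no two queens attack.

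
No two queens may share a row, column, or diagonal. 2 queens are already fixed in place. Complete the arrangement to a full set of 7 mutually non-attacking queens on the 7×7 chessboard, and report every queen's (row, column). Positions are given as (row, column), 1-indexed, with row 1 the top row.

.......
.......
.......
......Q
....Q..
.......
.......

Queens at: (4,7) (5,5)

(1,2) (2,4) (3,1) (4,7) (5,5) (6,3) (7,6)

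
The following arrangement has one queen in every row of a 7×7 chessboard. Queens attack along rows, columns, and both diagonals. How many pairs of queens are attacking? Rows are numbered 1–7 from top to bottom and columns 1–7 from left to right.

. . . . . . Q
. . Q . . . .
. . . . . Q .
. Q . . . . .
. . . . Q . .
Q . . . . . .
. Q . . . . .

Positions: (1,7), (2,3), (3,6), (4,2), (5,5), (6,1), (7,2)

3

Same column: (4,2)–(7,2) (column 2).
Same diagonal: (3,6)–(7,2) (|3−7| = |6−2| = 4); (6,1)–(7,2) (|6−7| = |1−2| = 1).
Total attacking pairs: 3.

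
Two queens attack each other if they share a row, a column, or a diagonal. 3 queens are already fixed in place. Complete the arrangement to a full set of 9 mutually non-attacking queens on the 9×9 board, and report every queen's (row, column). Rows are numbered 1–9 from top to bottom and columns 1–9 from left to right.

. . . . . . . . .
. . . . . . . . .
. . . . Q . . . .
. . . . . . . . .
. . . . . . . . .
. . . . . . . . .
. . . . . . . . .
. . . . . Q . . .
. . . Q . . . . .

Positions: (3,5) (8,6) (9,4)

(1,1) (2,7) (3,5) (4,8) (5,2) (6,9) (7,3) (8,6) (9,4)

Row 1: attacked by (3,5)→{3,5,7}; (8,6)→{6}; (9,4)→{4}. Safe: 1, 2, 8, 9. Place at column 1.
Row 2: attacked by (1,1)→{1,2}; (3,5)→{4,5,6}; (8,6)→{6}; (9,4)→{4}. Safe: 3, 7, 8, 9. Place at column 7.
Row 4: attacked by (1,1)→{1,4}; (2,7)→{5,7,9}; (3,5)→{4,5,6}; (8,6)→{2,6}; (9,4)→{4,9}. Safe: 3, 8. Place at column 8.
Row 5: attacked by (1,1)→{1,5}; (2,7)→{4,7}; (3,5)→{3,5,7}; (4,8)→{7,8,9}; (8,6)→{3,6,9}; (9,4)→{4,8}. Safe: 2. Place at column 2.
Row 6: attacked by (1,1)→{1,6}; (2,7)→{3,7}; (3,5)→{2,5,8}; (4,8)→{6,8}; (5,2)→{1,2,3}; (8,6)→{4,6,8}; (9,4)→{1,4,7}. Safe: 9. Place at column 9.
Row 7: attacked by (1,1)→{1,7}; (2,7)→{2,7}; (3,5)→{1,5,9}; (4,8)→{5,8}; (5,2)→{2,4}; (6,9)→{8,9}; (8,6)→{5,6,7}; (9,4)→{2,4,6}. Safe: 3. Place at column 3.
Columns [1, 7, 5, 8, 2, 9, 3, 6, 4], r−c [0, -5, -2, -4, 3, -3, 4, 2, 5], r+c [2, 9, 8, 12, 7, 15, 10, 14, 13] are all distinct, so no two queens attack.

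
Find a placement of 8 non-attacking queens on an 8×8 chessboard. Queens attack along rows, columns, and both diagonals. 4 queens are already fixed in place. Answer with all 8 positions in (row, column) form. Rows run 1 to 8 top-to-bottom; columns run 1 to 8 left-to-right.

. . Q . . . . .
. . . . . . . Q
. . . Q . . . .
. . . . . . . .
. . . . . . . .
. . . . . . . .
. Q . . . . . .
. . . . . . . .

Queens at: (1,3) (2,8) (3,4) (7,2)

Row 4: attacked by (1,3)→{3,6}; (2,8)→{6,8}; (3,4)→{3,4,5}; (7,2)→{2,5}. Safe: 1, 7. Place at column 7.
Row 5: attacked by (1,3)→{3,7}; (2,8)→{5,8}; (3,4)→{2,4,6}; (4,7)→{6,7,8}; (7,2)→{2,4}. Safe: 1. Place at column 1.
Row 6: attacked by (1,3)→{3,8}; (2,8)→{4,8}; (3,4)→{1,4,7}; (4,7)→{5,7}; (5,1)→{1,2}; (7,2)→{1,2,3}. Safe: 6. Place at column 6.
Row 8: attacked by (1,3)→{3}; (2,8)→{2,8}; (3,4)→{4}; (4,7)→{3,7}; (5,1)→{1,4}; (6,6)→{4,6,8}; (7,2)→{1,2,3}. Safe: 5. Place at column 5.
Columns [3, 8, 4, 7, 1, 6, 2, 5], r−c [-2, -6, -1, -3, 4, 0, 5, 3], r+c [4, 10, 7, 11, 6, 12, 9, 13] are all distinct, so no two queens attack.

(1,3) (2,8) (3,4) (4,7) (5,1) (6,6) (7,2) (8,5)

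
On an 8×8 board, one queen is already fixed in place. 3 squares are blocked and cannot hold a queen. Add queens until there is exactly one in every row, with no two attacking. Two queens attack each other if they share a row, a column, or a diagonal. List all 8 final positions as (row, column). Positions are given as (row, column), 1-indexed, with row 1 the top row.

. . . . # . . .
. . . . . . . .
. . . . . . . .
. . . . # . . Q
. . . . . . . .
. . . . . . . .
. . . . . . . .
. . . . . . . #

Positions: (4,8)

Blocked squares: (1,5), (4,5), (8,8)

(1,1) (2,7) (3,5) (4,8) (5,2) (6,4) (7,6) (8,3)

Row 1: attacked by (4,8)→{5,8}. Blocked: 5. Safe: 1, 2, 3, 4, 6, 7. Place at column 1.
Row 2: attacked by (1,1)→{1,2}; (4,8)→{6,8}. Safe: 3, 4, 5, 7. Place at column 7.
Row 3: attacked by (1,1)→{1,3}; (2,7)→{6,7,8}; (4,8)→{7,8}. Safe: 2, 4, 5. Place at column 5.
Row 5: attacked by (1,1)→{1,5}; (2,7)→{4,7}; (3,5)→{3,5,7}; (4,8)→{7,8}. Safe: 2, 6. Place at column 2.
Row 6: attacked by (1,1)→{1,6}; (2,7)→{3,7}; (3,5)→{2,5,8}; (4,8)→{6,8}; (5,2)→{1,2,3}. Safe: 4. Place at column 4.
Row 7: attacked by (1,1)→{1,7}; (2,7)→{2,7}; (3,5)→{1,5}; (4,8)→{5,8}; (5,2)→{2,4}; (6,4)→{3,4,5}. Safe: 6. Place at column 6.
Row 8: attacked by (1,1)→{1,8}; (2,7)→{1,7}; (3,5)→{5}; (4,8)→{4,8}; (5,2)→{2,5}; (6,4)→{2,4,6}; (7,6)→{5,6,7}. Blocked: 8. Safe: 3. Place at column 3.
Columns [1, 7, 5, 8, 2, 4, 6, 3], r−c [0, -5, -2, -4, 3, 2, 1, 5], r+c [2, 9, 8, 12, 7, 10, 13, 11] are all distinct, so no two queens attack.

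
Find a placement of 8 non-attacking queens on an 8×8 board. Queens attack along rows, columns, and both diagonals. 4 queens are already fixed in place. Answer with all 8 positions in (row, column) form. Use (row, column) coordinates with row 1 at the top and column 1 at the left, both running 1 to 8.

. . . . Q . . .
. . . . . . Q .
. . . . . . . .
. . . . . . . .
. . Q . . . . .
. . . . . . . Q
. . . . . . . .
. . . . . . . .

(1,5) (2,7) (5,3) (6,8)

(1,5) (2,7) (3,4) (4,1) (5,3) (6,8) (7,6) (8,2)

Row 3: attacked by (1,5)→{3,5,7}; (2,7)→{6,7,8}; (5,3)→{1,3,5}; (6,8)→{5,8}. Safe: 2, 4. Place at column 4.
Row 4: attacked by (1,5)→{2,5,8}; (2,7)→{5,7}; (3,4)→{3,4,5}; (5,3)→{2,3,4}; (6,8)→{6,8}. Safe: 1. Place at column 1.
Row 7: attacked by (1,5)→{5}; (2,7)→{2,7}; (3,4)→{4,8}; (4,1)→{1,4}; (5,3)→{1,3,5}; (6,8)→{7,8}. Safe: 6. Place at column 6.
Row 8: attacked by (1,5)→{5}; (2,7)→{1,7}; (3,4)→{4}; (4,1)→{1,5}; (5,3)→{3,6}; (6,8)→{6,8}; (7,6)→{5,6,7}. Safe: 2. Place at column 2.
Columns [5, 7, 4, 1, 3, 8, 6, 2], r−c [-4, -5, -1, 3, 2, -2, 1, 6], r+c [6, 9, 7, 5, 8, 14, 13, 10] are all distinct, so no two queens attack.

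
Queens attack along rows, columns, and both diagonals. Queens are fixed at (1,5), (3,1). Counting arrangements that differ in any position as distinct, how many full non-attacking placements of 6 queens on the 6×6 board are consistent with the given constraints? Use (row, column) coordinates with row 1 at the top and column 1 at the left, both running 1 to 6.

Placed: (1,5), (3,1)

1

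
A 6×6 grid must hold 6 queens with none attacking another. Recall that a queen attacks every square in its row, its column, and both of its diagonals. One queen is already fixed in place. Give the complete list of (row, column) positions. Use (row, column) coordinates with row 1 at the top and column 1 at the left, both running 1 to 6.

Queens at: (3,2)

Row 1: attacked by (3,2)→{2,4}. Safe: 1, 3, 5, 6. Place at column 3.
Row 2: attacked by (1,3)→{2,3,4}; (3,2)→{1,2,3}. Safe: 5, 6. Place at column 6.
Row 4: attacked by (1,3)→{3,6}; (2,6)→{4,6}; (3,2)→{1,2,3}. Safe: 5. Place at column 5.
Row 5: attacked by (1,3)→{3}; (2,6)→{3,6}; (3,2)→{2,4}; (4,5)→{4,5,6}. Safe: 1. Place at column 1.
Row 6: attacked by (1,3)→{3}; (2,6)→{2,6}; (3,2)→{2,5}; (4,5)→{3,5}; (5,1)→{1,2}. Safe: 4. Place at column 4.
Columns [3, 6, 2, 5, 1, 4], r−c [-2, -4, 1, -1, 4, 2], r+c [4, 8, 5, 9, 6, 10] are all distinct, so no two queens attack.

(1,3) (2,6) (3,2) (4,5) (5,1) (6,4)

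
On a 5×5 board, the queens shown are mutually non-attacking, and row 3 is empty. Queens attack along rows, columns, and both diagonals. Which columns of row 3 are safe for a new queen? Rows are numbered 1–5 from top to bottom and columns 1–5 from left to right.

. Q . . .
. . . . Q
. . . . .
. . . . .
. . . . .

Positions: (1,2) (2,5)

(1,2) attacks row 3 at column 2 and diagonals 4.
(2,5) attacks row 3 at column 5 and diagonals 4.
Attacked columns: {2, 4, 5}. Safe: {1, 3}.

columns 1, 3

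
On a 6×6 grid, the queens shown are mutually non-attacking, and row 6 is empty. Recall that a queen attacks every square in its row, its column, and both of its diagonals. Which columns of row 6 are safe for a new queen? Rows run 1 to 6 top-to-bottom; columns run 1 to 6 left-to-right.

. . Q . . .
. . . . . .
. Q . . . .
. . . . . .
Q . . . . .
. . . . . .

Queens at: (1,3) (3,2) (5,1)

(1,3) attacks row 6 at column 3.
(3,2) attacks row 6 at column 2 and diagonals 5.
(5,1) attacks row 6 at column 1 and diagonals 2.
Attacked columns: {1, 2, 3, 5}. Safe: {4, 6}.

columns 4, 6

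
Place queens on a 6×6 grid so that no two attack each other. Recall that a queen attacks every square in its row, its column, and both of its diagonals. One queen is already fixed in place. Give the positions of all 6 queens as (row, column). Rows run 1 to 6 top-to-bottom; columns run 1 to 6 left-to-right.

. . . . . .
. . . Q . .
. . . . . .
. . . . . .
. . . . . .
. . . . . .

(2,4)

Row 1: attacked by (2,4)→{3,4,5}. Safe: 1, 2, 6. Place at column 2.
Row 3: attacked by (1,2)→{2,4}; (2,4)→{3,4,5}. Safe: 1, 6. Place at column 6.
Row 4: attacked by (1,2)→{2,5}; (2,4)→{2,4,6}; (3,6)→{5,6}. Safe: 1, 3. Place at column 1.
Row 5: attacked by (1,2)→{2,6}; (2,4)→{1,4}; (3,6)→{4,6}; (4,1)→{1,2}. Safe: 3, 5. Place at column 3.
Row 6: attacked by (1,2)→{2}; (2,4)→{4}; (3,6)→{3,6}; (4,1)→{1,3}; (5,3)→{2,3,4}. Safe: 5. Place at column 5.
Columns [2, 4, 6, 1, 3, 5], r−c [-1, -2, -3, 3, 2, 1], r+c [3, 6, 9, 5, 8, 11] are all distinct, so no two queens attack.

(1,2) (2,4) (3,6) (4,1) (5,3) (6,5)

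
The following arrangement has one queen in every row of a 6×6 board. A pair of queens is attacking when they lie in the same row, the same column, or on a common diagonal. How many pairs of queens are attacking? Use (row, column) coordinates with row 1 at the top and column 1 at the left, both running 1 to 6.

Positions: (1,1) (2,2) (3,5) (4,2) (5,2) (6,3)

Same column: (2,2)–(4,2) (column 2); (2,2)–(5,2) (column 2); (4,2)–(5,2) (column 2).
Same diagonal: (1,1)–(2,2) (|1−2| = |1−2| = 1); (5,2)–(6,3) (|5−6| = |2−3| = 1).
Total attacking pairs: 5.

5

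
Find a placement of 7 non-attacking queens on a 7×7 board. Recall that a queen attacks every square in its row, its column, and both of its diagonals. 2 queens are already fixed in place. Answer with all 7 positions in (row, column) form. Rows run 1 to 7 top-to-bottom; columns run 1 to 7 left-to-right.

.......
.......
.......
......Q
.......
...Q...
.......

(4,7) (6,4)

Row 1: attacked by (4,7)→{4,7}; (6,4)→{4}. Safe: 1, 2, 3, 5, 6. Place at column 1.
Row 2: attacked by (1,1)→{1,2}; (4,7)→{5,7}; (6,4)→{4}. Safe: 3, 6. Place at column 3.
Row 3: attacked by (1,1)→{1,3}; (2,3)→{2,3,4}; (4,7)→{6,7}; (6,4)→{1,4,7}. Safe: 5. Place at column 5.
Row 5: attacked by (1,1)→{1,5}; (2,3)→{3,6}; (3,5)→{3,5,7}; (4,7)→{6,7}; (6,4)→{3,4,5}. Safe: 2. Place at column 2.
Row 7: attacked by (1,1)→{1,7}; (2,3)→{3}; (3,5)→{1,5}; (4,7)→{4,7}; (5,2)→{2,4}; (6,4)→{3,4,5}. Safe: 6. Place at column 6.
Columns [1, 3, 5, 7, 2, 4, 6], r−c [0, -1, -2, -3, 3, 2, 1], r+c [2, 5, 8, 11, 7, 10, 13] are all distinct, so no two queens attack.

(1,1) (2,3) (3,5) (4,7) (5,2) (6,4) (7,6)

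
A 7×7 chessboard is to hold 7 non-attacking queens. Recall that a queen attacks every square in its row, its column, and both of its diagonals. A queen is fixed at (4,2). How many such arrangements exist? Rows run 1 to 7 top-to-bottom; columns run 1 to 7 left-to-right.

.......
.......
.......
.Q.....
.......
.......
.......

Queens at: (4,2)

6

Branch on row 1: col 1 → 1; col 3 → 2; col 4 → 2; col 6 → 0; col 7 → 1.
Sum: 1 + 2 + 2 + 0 + 1 = 6.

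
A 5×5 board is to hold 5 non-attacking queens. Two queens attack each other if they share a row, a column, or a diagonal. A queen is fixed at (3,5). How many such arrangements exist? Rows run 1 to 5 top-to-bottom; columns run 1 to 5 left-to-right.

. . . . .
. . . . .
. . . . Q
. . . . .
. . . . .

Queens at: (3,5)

Branch on row 1: col 1 → 1; col 2 → 0; col 4 → 1.
Sum: 1 + 0 + 1 = 2.

2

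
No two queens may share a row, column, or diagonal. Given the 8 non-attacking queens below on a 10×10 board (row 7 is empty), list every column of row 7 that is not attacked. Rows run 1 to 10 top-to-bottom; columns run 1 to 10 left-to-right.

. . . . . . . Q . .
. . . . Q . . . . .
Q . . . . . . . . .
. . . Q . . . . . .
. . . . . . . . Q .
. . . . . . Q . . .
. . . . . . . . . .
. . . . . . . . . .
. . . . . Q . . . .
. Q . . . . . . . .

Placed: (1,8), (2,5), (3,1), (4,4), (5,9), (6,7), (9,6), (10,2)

columns 3

(1,8) attacks row 7 at column 8 and diagonals 2.
(2,5) attacks row 7 at column 5 and diagonals 10.
(3,1) attacks row 7 at column 1 and diagonals 5.
(4,4) attacks row 7 at column 4 and diagonals 1, 7.
(5,9) attacks row 7 at column 9 and diagonals 7.
(6,7) attacks row 7 at column 7 and diagonals 6, 8.
(9,6) attacks row 7 at column 6 and diagonals 4, 8.
(10,2) attacks row 7 at column 2 and diagonals 5.
Attacked columns: {1, 2, 4, 5, 6, 7, 8, 9, 10}. Safe: {3}.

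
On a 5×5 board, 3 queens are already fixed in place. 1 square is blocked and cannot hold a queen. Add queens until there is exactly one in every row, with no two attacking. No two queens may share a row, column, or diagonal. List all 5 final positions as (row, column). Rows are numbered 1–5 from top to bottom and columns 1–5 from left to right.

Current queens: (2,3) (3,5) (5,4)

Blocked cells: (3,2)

Row 1: attacked by (2,3)→{2,3,4}; (3,5)→{3,5}; (5,4)→{4}. Safe: 1. Place at column 1.
Row 4: attacked by (1,1)→{1,4}; (2,3)→{1,3,5}; (3,5)→{4,5}; (5,4)→{3,4,5}. Safe: 2. Place at column 2.
Columns [1, 3, 5, 2, 4], r−c [0, -1, -2, 2, 1], r+c [2, 5, 8, 6, 9] are all distinct, so no two queens attack.

(1,1) (2,3) (3,5) (4,2) (5,4)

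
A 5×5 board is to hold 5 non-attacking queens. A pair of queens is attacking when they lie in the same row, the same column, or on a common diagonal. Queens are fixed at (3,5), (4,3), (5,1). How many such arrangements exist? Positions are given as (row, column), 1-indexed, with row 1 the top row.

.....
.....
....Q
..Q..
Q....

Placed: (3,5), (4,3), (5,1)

Branch on row 1: col 2 → 0; col 4 → 1.
Sum: 0 + 1 = 1.

1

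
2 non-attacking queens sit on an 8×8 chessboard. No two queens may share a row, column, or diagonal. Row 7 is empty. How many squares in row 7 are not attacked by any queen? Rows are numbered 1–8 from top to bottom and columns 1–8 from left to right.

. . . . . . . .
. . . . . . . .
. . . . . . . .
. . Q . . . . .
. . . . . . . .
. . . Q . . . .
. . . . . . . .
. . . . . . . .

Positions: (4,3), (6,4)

4

(4,3) attacks row 7 at column 3 and diagonals 6.
(6,4) attacks row 7 at column 4 and diagonals 3, 5.
Attacked columns: {3, 4, 5, 6}. Safe: {1, 2, 7, 8}.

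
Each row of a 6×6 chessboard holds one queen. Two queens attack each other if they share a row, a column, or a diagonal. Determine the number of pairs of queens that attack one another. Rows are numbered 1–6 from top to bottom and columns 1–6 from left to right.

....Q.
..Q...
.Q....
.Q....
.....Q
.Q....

6

Same column: (3,2)–(4,2) (column 2); (3,2)–(6,2) (column 2); (4,2)–(6,2) (column 2).
Same diagonal: (1,5)–(4,2) (|1−4| = |5−2| = 3); (2,3)–(3,2) (|2−3| = |3−2| = 1); (2,3)–(5,6) (|2−5| = |3−6| = 3).
Total attacking pairs: 6.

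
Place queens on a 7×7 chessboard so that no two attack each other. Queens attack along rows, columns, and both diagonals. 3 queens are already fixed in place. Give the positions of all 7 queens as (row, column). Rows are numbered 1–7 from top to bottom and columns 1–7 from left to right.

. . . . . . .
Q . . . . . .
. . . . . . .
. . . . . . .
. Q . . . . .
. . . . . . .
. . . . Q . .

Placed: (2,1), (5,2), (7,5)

(1,4) (2,1) (3,3) (4,6) (5,2) (6,7) (7,5)

Row 1: attacked by (2,1)→{1,2}; (5,2)→{2,6}; (7,5)→{5}. Safe: 3, 4, 7. Place at column 4.
Row 3: attacked by (1,4)→{2,4,6}; (2,1)→{1,2}; (5,2)→{2,4}; (7,5)→{1,5}. Safe: 3, 7. Place at column 3.
Row 4: attacked by (1,4)→{1,4,7}; (2,1)→{1,3}; (3,3)→{2,3,4}; (5,2)→{1,2,3}; (7,5)→{2,5}. Safe: 6. Place at column 6.
Row 6: attacked by (1,4)→{4}; (2,1)→{1,5}; (3,3)→{3,6}; (4,6)→{4,6}; (5,2)→{1,2,3}; (7,5)→{4,5,6}. Safe: 7. Place at column 7.
Columns [4, 1, 3, 6, 2, 7, 5], r−c [-3, 1, 0, -2, 3, -1, 2], r+c [5, 3, 6, 10, 7, 13, 12] are all distinct, so no two queens attack.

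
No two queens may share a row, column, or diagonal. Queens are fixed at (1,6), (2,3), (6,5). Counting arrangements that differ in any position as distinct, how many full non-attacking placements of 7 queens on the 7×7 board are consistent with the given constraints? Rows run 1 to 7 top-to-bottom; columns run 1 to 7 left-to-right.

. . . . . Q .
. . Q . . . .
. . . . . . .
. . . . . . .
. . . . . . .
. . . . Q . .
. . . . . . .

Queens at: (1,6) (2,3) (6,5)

Branch on row 3: col 1 → 1; col 7 → 1.
Sum: 1 + 1 = 2.

2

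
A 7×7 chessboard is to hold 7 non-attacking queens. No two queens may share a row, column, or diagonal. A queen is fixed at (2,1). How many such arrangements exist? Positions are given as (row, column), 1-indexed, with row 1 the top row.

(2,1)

7

Branch on row 1: col 3 → 2; col 4 → 2; col 5 → 2; col 6 → 1; col 7 → 0.
Sum: 2 + 2 + 2 + 1 + 0 = 7.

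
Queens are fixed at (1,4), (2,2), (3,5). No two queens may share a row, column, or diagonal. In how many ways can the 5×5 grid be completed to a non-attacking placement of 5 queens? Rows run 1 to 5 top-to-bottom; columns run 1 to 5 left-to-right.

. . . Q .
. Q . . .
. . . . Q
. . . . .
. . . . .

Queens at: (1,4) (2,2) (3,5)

Branch on row 4: col 3 → 1.
Sum: 1 = 1.

1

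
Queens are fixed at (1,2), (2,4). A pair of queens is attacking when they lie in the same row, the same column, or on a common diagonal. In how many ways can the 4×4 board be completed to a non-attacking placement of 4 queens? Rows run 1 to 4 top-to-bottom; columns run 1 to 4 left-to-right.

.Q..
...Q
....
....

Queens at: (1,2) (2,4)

Branch on row 3: col 1 → 1.
Sum: 1 = 1.

1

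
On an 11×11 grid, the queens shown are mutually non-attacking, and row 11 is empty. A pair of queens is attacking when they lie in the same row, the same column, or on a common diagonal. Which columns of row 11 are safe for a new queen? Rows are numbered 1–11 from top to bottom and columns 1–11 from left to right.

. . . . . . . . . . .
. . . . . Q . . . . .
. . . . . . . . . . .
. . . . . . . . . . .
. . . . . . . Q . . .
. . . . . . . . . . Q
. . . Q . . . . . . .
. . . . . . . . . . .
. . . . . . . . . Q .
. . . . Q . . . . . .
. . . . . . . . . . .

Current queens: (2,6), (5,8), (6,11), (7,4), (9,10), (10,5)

columns 1, 3, 7, 9

(2,6) attacks row 11 at column 6.
(5,8) attacks row 11 at column 8 and diagonals 2.
(6,11) attacks row 11 at column 11 and diagonals 6.
(7,4) attacks row 11 at column 4 and diagonals 8.
(9,10) attacks row 11 at column 10 and diagonals 8.
(10,5) attacks row 11 at column 5 and diagonals 4, 6.
Attacked columns: {2, 4, 5, 6, 8, 10, 11}. Safe: {1, 3, 7, 9}.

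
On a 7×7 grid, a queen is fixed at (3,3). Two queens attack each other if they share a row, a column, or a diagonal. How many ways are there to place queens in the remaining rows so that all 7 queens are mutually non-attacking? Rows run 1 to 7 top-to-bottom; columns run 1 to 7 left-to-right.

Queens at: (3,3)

6

Branch on row 1: col 2 → 2; col 4 → 2; col 6 → 1; col 7 → 1.
Sum: 2 + 2 + 1 + 1 = 6.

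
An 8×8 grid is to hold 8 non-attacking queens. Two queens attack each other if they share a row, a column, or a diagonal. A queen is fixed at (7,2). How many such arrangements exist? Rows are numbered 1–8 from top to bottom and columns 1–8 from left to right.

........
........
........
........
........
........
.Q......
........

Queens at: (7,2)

16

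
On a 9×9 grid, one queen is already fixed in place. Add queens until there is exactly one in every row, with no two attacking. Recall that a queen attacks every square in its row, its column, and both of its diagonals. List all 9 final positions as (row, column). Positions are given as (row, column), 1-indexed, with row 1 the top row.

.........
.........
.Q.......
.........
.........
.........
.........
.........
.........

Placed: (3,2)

(1,9) (2,7) (3,2) (4,4) (5,1) (6,8) (7,5) (8,3) (9,6)

Row 1: attacked by (3,2)→{2,4}. Safe: 1, 3, 5, 6, 7, 8, 9. Place at column 9.
Row 2: attacked by (1,9)→{8,9}; (3,2)→{1,2,3}. Safe: 4, 5, 6, 7. Place at column 7.
Row 4: attacked by (1,9)→{6,9}; (2,7)→{5,7,9}; (3,2)→{1,2,3}. Safe: 4, 8. Place at column 4.
Row 5: attacked by (1,9)→{5,9}; (2,7)→{4,7}; (3,2)→{2,4}; (4,4)→{3,4,5}. Safe: 1, 6, 8. Place at column 1.
Row 6: attacked by (1,9)→{4,9}; (2,7)→{3,7}; (3,2)→{2,5}; (4,4)→{2,4,6}; (5,1)→{1,2}. Safe: 8. Place at column 8.
Row 7: attacked by (1,9)→{3,9}; (2,7)→{2,7}; (3,2)→{2,6}; (4,4)→{1,4,7}; (5,1)→{1,3}; (6,8)→{7,8,9}. Safe: 5. Place at column 5.
Row 8: attacked by (1,9)→{2,9}; (2,7)→{1,7}; (3,2)→{2,7}; (4,4)→{4,8}; (5,1)→{1,4}; (6,8)→{6,8}; (7,5)→{4,5,6}. Safe: 3. Place at column 3.
Row 9: attacked by (1,9)→{1,9}; (2,7)→{7}; (3,2)→{2,8}; (4,4)→{4,9}; (5,1)→{1,5}; (6,8)→{5,8}; (7,5)→{3,5,7}; (8,3)→{2,3,4}. Safe: 6. Place at column 6.
Columns [9, 7, 2, 4, 1, 8, 5, 3, 6], r−c [-8, -5, 1, 0, 4, -2, 2, 5, 3], r+c [10, 9, 5, 8, 6, 14, 12, 11, 15] are all distinct, so no two queens attack.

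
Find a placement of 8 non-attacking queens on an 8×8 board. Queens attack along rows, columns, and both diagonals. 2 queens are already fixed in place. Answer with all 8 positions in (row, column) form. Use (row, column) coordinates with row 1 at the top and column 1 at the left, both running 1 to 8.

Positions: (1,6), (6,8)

(1,6) (2,2) (3,7) (4,1) (5,4) (6,8) (7,5) (8,3)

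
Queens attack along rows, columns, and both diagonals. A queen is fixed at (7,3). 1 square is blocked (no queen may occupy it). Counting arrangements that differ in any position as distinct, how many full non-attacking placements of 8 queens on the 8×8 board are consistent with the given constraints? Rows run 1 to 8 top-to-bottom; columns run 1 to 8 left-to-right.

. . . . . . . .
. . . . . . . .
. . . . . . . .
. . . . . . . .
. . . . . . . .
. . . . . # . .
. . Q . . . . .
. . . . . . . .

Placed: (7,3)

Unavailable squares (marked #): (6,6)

14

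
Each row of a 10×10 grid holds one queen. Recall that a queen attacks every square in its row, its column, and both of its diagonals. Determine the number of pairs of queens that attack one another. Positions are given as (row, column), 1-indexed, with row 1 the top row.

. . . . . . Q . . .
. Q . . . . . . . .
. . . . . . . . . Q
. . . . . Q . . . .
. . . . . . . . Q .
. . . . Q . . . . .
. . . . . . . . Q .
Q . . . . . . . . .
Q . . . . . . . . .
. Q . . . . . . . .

Same column: (2,2)–(10,2) (column 2); (5,9)–(7,9) (column 9); (8,1)–(9,1) (column 1).
Same diagonal: (4,6)–(7,9) (|4−7| = |6−9| = 3); (4,6)–(9,1) (|4−9| = |6−1| = 5); (9,1)–(10,2) (|9−10| = |1−2| = 1).
Total attacking pairs: 6.

6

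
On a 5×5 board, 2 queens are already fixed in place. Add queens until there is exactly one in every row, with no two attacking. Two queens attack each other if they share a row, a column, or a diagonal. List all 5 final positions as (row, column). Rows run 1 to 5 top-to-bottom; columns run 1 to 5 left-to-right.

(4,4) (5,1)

(1,3) (2,5) (3,2) (4,4) (5,1)

Row 1: attacked by (4,4)→{1,4}; (5,1)→{1,5}. Safe: 2, 3. Place at column 3.
Row 2: attacked by (1,3)→{2,3,4}; (4,4)→{2,4}; (5,1)→{1,4}. Safe: 5. Place at column 5.
Row 3: attacked by (1,3)→{1,3,5}; (2,5)→{4,5}; (4,4)→{3,4,5}; (5,1)→{1,3}. Safe: 2. Place at column 2.
Columns [3, 5, 2, 4, 1], r−c [-2, -3, 1, 0, 4], r+c [4, 7, 5, 8, 6] are all distinct, so no two queens attack.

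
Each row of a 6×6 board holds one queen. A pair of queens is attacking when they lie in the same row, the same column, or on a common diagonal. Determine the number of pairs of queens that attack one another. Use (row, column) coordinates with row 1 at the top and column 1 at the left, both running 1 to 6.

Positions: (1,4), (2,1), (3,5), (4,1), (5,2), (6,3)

Same column: (2,1)–(4,1) (column 1).
Same diagonal: (1,4)–(4,1) (|1−4| = |4−1| = 3); (4,1)–(5,2) (|4−5| = |1−2| = 1); (4,1)–(6,3) (|4−6| = |1−3| = 2); (5,2)–(6,3) (|5−6| = |2−3| = 1).
Total attacking pairs: 5.

5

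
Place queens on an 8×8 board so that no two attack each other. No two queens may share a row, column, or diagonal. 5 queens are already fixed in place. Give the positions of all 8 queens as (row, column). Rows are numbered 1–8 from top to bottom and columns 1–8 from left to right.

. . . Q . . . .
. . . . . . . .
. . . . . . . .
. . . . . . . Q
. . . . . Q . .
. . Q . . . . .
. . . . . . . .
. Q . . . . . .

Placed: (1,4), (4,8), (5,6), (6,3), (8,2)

(1,4) (2,1) (3,5) (4,8) (5,6) (6,3) (7,7) (8,2)

Row 2: attacked by (1,4)→{3,4,5}; (4,8)→{6,8}; (5,6)→{3,6}; (6,3)→{3,7}; (8,2)→{2,8}. Safe: 1. Place at column 1.
Row 3: attacked by (1,4)→{2,4,6}; (2,1)→{1,2}; (4,8)→{7,8}; (5,6)→{4,6,8}; (6,3)→{3,6}; (8,2)→{2,7}. Safe: 5. Place at column 5.
Row 7: attacked by (1,4)→{4}; (2,1)→{1,6}; (3,5)→{1,5}; (4,8)→{5,8}; (5,6)→{4,6,8}; (6,3)→{2,3,4}; (8,2)→{1,2,3}. Safe: 7. Place at column 7.
Columns [4, 1, 5, 8, 6, 3, 7, 2], r−c [-3, 1, -2, -4, -1, 3, 0, 6], r+c [5, 3, 8, 12, 11, 9, 14, 10] are all distinct, so no two queens attack.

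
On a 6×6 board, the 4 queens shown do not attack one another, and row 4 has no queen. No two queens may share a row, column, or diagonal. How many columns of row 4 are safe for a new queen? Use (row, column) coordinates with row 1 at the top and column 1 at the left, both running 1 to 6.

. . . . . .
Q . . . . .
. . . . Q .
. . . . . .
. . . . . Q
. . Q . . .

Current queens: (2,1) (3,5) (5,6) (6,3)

(2,1) attacks row 4 at column 1 and diagonals 3.
(3,5) attacks row 4 at column 5 and diagonals 4, 6.
(5,6) attacks row 4 at column 6 and diagonals 5.
(6,3) attacks row 4 at column 3 and diagonals 1, 5.
Attacked columns: {1, 3, 4, 5, 6}. Safe: {2}.

1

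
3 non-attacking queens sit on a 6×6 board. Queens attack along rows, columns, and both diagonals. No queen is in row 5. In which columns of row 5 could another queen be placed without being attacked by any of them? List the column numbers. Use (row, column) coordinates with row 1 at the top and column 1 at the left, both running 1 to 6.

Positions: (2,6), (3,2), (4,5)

columns 1

(2,6) attacks row 5 at column 6 and diagonals 3.
(3,2) attacks row 5 at column 2 and diagonals 4.
(4,5) attacks row 5 at column 5 and diagonals 4, 6.
Attacked columns: {2, 3, 4, 5, 6}. Safe: {1}.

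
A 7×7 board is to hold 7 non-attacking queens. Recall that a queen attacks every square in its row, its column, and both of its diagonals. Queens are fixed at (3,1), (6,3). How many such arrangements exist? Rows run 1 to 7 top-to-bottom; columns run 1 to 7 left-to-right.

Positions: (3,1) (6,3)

2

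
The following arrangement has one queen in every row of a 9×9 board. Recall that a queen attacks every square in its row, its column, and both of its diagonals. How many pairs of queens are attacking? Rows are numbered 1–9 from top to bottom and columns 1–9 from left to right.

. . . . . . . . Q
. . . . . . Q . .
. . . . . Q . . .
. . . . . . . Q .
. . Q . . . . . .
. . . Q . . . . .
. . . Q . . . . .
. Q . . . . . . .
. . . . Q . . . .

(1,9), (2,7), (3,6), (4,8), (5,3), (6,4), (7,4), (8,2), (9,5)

6

Same column: (6,4)–(7,4) (column 4).
Same diagonal: (1,9)–(6,4) (|1−6| = |9−4| = 5); (1,9)–(8,2) (|1−8| = |9−2| = 7); (2,7)–(3,6) (|2−3| = |7−6| = 1); (5,3)–(6,4) (|5−6| = |3−4| = 1); (6,4)–(8,2) (|6−8| = |4−2| = 2).
Total attacking pairs: 6.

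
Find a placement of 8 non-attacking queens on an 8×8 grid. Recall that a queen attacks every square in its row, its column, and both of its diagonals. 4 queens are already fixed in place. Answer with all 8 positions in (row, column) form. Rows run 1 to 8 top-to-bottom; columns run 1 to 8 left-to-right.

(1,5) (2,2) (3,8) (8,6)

(1,5) (2,2) (3,8) (4,1) (5,4) (6,7) (7,3) (8,6)

Row 4: attacked by (1,5)→{2,5,8}; (2,2)→{2,4}; (3,8)→{7,8}; (8,6)→{2,6}. Safe: 1, 3. Place at column 1.
Row 5: attacked by (1,5)→{1,5}; (2,2)→{2,5}; (3,8)→{6,8}; (4,1)→{1,2}; (8,6)→{3,6}. Safe: 4, 7. Place at column 4.
Row 6: attacked by (1,5)→{5}; (2,2)→{2,6}; (3,8)→{5,8}; (4,1)→{1,3}; (5,4)→{3,4,5}; (8,6)→{4,6,8}. Safe: 7. Place at column 7.
Row 7: attacked by (1,5)→{5}; (2,2)→{2,7}; (3,8)→{4,8}; (4,1)→{1,4}; (5,4)→{2,4,6}; (6,7)→{6,7,8}; (8,6)→{5,6,7}. Safe: 3. Place at column 3.
Columns [5, 2, 8, 1, 4, 7, 3, 6], r−c [-4, 0, -5, 3, 1, -1, 4, 2], r+c [6, 4, 11, 5, 9, 13, 10, 14] are all distinct, so no two queens attack.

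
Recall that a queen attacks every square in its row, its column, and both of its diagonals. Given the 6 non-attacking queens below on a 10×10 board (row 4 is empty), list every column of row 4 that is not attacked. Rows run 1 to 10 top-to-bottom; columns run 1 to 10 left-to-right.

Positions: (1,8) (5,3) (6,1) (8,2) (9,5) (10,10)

columns 7, 9

(1,8) attacks row 4 at column 8 and diagonals 5.
(5,3) attacks row 4 at column 3 and diagonals 2, 4.
(6,1) attacks row 4 at column 1 and diagonals 3.
(8,2) attacks row 4 at column 2 and diagonals 6.
(9,5) attacks row 4 at column 5 and diagonals 10.
(10,10) attacks row 4 at column 10 and diagonals 4.
Attacked columns: {1, 2, 3, 4, 5, 6, 8, 10}. Safe: {7, 9}.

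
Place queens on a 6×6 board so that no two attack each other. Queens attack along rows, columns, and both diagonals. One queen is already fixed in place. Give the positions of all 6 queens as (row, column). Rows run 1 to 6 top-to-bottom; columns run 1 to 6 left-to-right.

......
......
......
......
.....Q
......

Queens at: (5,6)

(1,4) (2,1) (3,5) (4,2) (5,6) (6,3)

Row 1: attacked by (5,6)→{2,6}. Safe: 1, 3, 4, 5. Place at column 4.
Row 2: attacked by (1,4)→{3,4,5}; (5,6)→{3,6}. Safe: 1, 2. Place at column 1.
Row 3: attacked by (1,4)→{2,4,6}; (2,1)→{1,2}; (5,6)→{4,6}. Safe: 3, 5. Place at column 5.
Row 4: attacked by (1,4)→{1,4}; (2,1)→{1,3}; (3,5)→{4,5,6}; (5,6)→{5,6}. Safe: 2. Place at column 2.
Row 6: attacked by (1,4)→{4}; (2,1)→{1,5}; (3,5)→{2,5}; (4,2)→{2,4}; (5,6)→{5,6}. Safe: 3. Place at column 3.
Columns [4, 1, 5, 2, 6, 3], r−c [-3, 1, -2, 2, -1, 3], r+c [5, 3, 8, 6, 11, 9] are all distinct, so no two queens attack.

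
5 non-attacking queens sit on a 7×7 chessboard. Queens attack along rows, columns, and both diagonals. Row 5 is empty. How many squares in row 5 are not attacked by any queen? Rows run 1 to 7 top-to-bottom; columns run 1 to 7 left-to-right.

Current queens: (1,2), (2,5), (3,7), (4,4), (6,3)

1

(1,2) attacks row 5 at column 2 and diagonals 6.
(2,5) attacks row 5 at column 5 and diagonals 2.
(3,7) attacks row 5 at column 7 and diagonals 5.
(4,4) attacks row 5 at column 4 and diagonals 3, 5.
(6,3) attacks row 5 at column 3 and diagonals 2, 4.
Attacked columns: {2, 3, 4, 5, 6, 7}. Safe: {1}.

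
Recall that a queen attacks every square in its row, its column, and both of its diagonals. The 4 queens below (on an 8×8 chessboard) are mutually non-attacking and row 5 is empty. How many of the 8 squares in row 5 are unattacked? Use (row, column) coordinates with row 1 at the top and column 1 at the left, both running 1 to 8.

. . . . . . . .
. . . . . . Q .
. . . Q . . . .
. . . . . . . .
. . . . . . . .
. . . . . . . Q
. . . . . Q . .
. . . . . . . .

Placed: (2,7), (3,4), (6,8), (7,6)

3

(2,7) attacks row 5 at column 7 and diagonals 4.
(3,4) attacks row 5 at column 4 and diagonals 2, 6.
(6,8) attacks row 5 at column 8 and diagonals 7.
(7,6) attacks row 5 at column 6 and diagonals 4, 8.
Attacked columns: {2, 4, 6, 7, 8}. Safe: {1, 3, 5}.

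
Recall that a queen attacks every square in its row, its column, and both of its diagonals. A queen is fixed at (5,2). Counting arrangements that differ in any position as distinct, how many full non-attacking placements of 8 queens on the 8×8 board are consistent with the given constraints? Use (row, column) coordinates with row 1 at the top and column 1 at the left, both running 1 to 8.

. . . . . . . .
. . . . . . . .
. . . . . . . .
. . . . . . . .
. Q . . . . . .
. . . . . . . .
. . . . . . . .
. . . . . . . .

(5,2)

Branch on row 1: col 1 → 1; col 3 → 0; col 4 → 3; col 5 → 3; col 7 → 0; col 8 → 1.
Sum: 1 + 0 + 3 + 3 + 0 + 1 = 8.

8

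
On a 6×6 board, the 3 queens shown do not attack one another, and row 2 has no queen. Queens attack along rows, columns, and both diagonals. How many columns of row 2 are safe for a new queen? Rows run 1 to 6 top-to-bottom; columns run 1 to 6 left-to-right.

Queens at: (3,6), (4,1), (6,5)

2

(3,6) attacks row 2 at column 6 and diagonals 5.
(4,1) attacks row 2 at column 1 and diagonals 3.
(6,5) attacks row 2 at column 5 and diagonals 1.
Attacked columns: {1, 3, 5, 6}. Safe: {2, 4}.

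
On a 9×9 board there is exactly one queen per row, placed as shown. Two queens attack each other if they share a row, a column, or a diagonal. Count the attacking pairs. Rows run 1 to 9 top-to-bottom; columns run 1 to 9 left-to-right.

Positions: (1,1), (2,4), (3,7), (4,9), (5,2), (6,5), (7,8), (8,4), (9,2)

Same column: (2,4)–(8,4) (column 4); (5,2)–(9,2) (column 2).
Same diagonal: (6,5)–(9,2) (|6−9| = |5−2| = 3).
Total attacking pairs: 3.

3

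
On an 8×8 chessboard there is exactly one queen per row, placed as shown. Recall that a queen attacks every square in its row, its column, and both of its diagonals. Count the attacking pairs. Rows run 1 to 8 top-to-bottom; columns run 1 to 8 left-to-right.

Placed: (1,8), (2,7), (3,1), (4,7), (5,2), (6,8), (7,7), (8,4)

6

Same column: (1,8)–(6,8) (column 8); (2,7)–(4,7) (column 7); (2,7)–(7,7) (column 7); (4,7)–(7,7) (column 7).
Same diagonal: (1,8)–(2,7) (|1−2| = |8−7| = 1); (6,8)–(7,7) (|6−7| = |8−7| = 1).
Total attacking pairs: 6.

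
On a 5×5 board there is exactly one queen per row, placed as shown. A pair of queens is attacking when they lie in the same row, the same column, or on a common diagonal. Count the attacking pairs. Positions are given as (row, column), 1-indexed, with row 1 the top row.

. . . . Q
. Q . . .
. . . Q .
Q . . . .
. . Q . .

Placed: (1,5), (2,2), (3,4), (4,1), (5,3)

All columns are distinct and no two queens satisfy |Δrow| = |Δcol|, so no pair attacks.

0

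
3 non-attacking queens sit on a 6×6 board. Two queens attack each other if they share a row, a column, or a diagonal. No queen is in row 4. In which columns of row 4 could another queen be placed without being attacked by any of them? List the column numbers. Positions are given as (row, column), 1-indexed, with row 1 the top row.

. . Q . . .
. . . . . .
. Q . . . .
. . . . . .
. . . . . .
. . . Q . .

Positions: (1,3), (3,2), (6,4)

(1,3) attacks row 4 at column 3 and diagonals 6.
(3,2) attacks row 4 at column 2 and diagonals 1, 3.
(6,4) attacks row 4 at column 4 and diagonals 2, 6.
Attacked columns: {1, 2, 3, 4, 6}. Safe: {5}.

columns 5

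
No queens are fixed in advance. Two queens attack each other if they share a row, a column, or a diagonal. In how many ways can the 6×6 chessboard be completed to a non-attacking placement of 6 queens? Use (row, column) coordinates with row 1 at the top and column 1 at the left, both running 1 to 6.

Branch on row 1: col 1 → 0; col 2 → 1; col 3 → 1; col 4 → 1; col 5 → 1; col 6 → 0.
Sum: 0 + 1 + 1 + 1 + 1 + 0 = 4.
(This is the classic 6-queens count.)

4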